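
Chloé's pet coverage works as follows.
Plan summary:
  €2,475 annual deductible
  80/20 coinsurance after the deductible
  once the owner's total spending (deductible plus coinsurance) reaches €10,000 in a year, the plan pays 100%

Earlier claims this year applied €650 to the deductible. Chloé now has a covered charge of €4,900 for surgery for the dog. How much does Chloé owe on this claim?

Deductible still to meet: €2,475 − €650 = €1,825.
After the €1,825 deductible portion, €4,900 − €1,825 = €3,075 is subject to coinsurance.
20% of €3,075 = €615 falls to the owner.
So the owner owes €1,825 + €615 = €2,440 before any cap.
Total out-of-pocket so far would be €650 + €2,440 = €3,090, below the €10,000 cap — no reduction.

€2,440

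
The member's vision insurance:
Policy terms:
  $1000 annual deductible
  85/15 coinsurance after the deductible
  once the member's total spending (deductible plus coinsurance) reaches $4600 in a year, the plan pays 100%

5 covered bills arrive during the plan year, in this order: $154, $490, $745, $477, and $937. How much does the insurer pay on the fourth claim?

Claim 1 ($154): entire amount goes to the deductible. Member owes $154 (running OOP $154). Insurer: $154 − $154 = $0.
Claim 2 ($490): entire amount goes to the deductible. Member owes $490 (running OOP $644). Plan pays $490 − $490 = $0.
Claim 3 ($745): $356 to deductible, leaving $389; member's 15% is $58.35. Member pays $414.35; OOP now $1058.35. Plan pays $745 − $414.35 = $330.65.
Claim 4 ($477): deductible already satisfied, so member's share is 15% × $477 = $71.55. Member owes $71.55 (running OOP $1129.90). Plan pays $477 − $71.55 = $405.45.

$405.45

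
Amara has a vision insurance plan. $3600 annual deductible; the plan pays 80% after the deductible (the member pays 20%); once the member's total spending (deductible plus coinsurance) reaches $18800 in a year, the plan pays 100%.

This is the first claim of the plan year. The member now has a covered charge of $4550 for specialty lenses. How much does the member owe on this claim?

$3790

Nothing has been paid toward the $3600 deductible, so the first $3600 of this charge is applied there.
After the $3600 deductible portion, $4550 − $3600 = $950 is subject to coinsurance.
20% of $950 = $190 falls to the member.
So the member owes $3600 + $190 = $3790 before any cap.
Cumulative spending $0 + $3790 = $3790 stays under the $18800 maximum.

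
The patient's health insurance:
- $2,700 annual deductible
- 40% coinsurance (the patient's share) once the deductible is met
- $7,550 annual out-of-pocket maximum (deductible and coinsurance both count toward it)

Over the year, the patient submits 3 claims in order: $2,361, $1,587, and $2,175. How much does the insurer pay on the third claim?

$1,305

Claim 1 ($2,361): fully absorbed by the deductible. Cost to patient: $2,361. OOP to date $2,361. Insurer: $2,361 − $2,361 = $0.
Claim 2 ($1,587): $339 to deductible, leaving $1,248; patient's 40% is $499.20. Patient owes $838.20 (running OOP $3,199.20). Plan pays $1,587 − $838.20 = $748.80.
Claim 3 ($2,175): 40% coinsurance on $2,175 = $870. Cost to patient: $870. OOP to date $4,069.20. Plan pays $2,175 − $870 = $1,305.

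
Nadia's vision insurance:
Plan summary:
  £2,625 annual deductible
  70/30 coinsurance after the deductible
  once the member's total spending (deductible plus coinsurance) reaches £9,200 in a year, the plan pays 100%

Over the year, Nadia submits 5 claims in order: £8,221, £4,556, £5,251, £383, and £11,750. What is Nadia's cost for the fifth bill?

£1,839.20

Claim 1 — £8,221: deductible takes £2,625, £5,596 remains; member's 30% is £1,678.80. Member pays £4,303.80; OOP now £4,303.80.
Claim 2 — £4,556: 30% coinsurance on £4,556 = £1,366.80. Cost to member: £1,366.80. OOP to date £5,670.60.
Claim 3 — £5,251: deductible already satisfied, so member's share is 30% × £5,251 = £1,575.30. Member owes £1,575.30 (running OOP £7,245.90).
Claim 4 — £383: 30% coinsurance on £383 = £114.90. Member owes £114.90 (running OOP £7,360.80).
Claim 5 — £11,750: 30% coinsurance on £11,750 = £3,525. OOP would hit £10,885.80 > £9,200, so the cap limits the member to £9,200 − £7,360.80 = £1,839.20.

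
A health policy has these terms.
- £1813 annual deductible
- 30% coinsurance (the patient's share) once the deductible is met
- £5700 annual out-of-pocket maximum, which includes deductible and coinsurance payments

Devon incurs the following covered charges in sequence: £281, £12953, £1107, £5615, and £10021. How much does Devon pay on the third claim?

Claim 1 (£281): all of it applies to the deductible. Cost to patient: £281. OOP to date £281.
Claim 2 (£12953): £1532 to deductible, leaving £11421; coinsurance £11421 × 30% = £3426.30. Patient owes £4958.30 (running OOP £5239.30).
Claim 3 (£1107): deductible already satisfied, so patient's share is 30% × £1107 = £332.10. Patient owes £332.10 (running OOP £5571.40).

£332.10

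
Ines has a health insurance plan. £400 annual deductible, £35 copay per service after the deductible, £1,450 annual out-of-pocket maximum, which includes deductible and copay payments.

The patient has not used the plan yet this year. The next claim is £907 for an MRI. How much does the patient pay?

Deductible not yet touched, so the first £400 of the bill goes to the deductible.
The remaining £507 (= £907 − £400) moves to the copay.
Copay on this service: £35.
Patient responsibility before any cap: £400 + £35 = £435.
Year-to-date out-of-pocket becomes £0 + £435 = £435, still under the £1,450 maximum, so no cap applies.

£435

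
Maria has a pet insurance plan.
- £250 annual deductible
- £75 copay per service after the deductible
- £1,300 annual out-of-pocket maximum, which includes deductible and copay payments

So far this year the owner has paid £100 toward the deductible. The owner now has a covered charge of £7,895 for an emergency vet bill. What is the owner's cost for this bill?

Remaining deductible: £250 − £100 = £150.
After the £150 deductible portion, £7,895 − £150 = £7,745 is subject to the copay.
Copay on this service: £75.
Owner responsibility before any cap: £150 + £75 = £225.
Cumulative spending £100 + £225 = £325 stays under the £1,300 maximum.

£225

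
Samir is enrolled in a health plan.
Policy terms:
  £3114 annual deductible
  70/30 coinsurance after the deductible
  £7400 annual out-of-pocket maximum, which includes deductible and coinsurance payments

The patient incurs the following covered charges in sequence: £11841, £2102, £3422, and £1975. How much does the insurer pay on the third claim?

£2395.40

Claim 1 — £11841: £3114 finishes the deductible; £8727 goes to coinsurance; patient's 30% is £2618.10. Patient owes £5732.10 (running OOP £5732.10). Plan pays £11841 − £5732.10 = £6108.90.
Claim 2 — £2102: 30% coinsurance on £2102 = £630.60. Cost to patient: £630.60. OOP to date £6362.70. Insurer: £2102 − £630.60 = £1471.40.
Claim 3 — £3422: 30% coinsurance on £3422 = £1026.60. Cost to patient: £1026.60. OOP to date £7389.30. Insurer: £3422 − £1026.60 = £2395.40.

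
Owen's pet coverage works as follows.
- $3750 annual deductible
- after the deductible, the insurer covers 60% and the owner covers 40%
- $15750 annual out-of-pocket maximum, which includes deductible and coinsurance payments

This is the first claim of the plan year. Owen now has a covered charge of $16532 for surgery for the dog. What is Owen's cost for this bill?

$8862.80

The full $3750 deductible is still open; $3750 of this bill applies to it.
After the $3750 deductible portion, $16532 − $3750 = $12782 is subject to coinsurance.
Owner's 40% share of $12782 is $5112.80.
So the owner owes $3750 + $5112.80 = $8862.80 before any cap.
Year-to-date out-of-pocket becomes $0 + $8862.80 = $8862.80, still under the $15750 maximum, so no cap applies.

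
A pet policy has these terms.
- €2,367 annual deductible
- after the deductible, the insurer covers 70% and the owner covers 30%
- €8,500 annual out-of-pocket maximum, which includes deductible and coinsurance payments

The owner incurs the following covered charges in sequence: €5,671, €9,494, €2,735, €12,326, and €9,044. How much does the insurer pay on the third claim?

€1,914.50

#1 (€5,671): deductible takes €2,367, €3,304 remains; coinsurance €3,304 × 30% = €991.20. Owner owes €3,358.20 (running OOP €3,358.20). Plan pays €5,671 − €3,358.20 = €2,312.80.
#2 (€9,494): deductible already satisfied, so owner's share is 30% × €9,494 = €2,848.20. Owner pays €2,848.20; OOP now €6,206.40. Insurer: €9,494 − €2,848.20 = €6,645.80.
#3 (€2,735): 30% coinsurance on €2,735 = €820.50. Owner owes €820.50 (running OOP €7,026.90). Insurer: €2,735 − €820.50 = €1,914.50.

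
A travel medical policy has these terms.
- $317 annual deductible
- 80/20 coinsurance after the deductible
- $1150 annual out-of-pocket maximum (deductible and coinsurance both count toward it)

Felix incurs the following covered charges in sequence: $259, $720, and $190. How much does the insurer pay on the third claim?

#1 ($259): fully absorbed by the deductible. Traveler pays $259; OOP now $259. Plan pays $259 − $259 = $0.
#2 ($720): deductible takes $58, $662 remains; coinsurance $662 × 20% = $132.40. Traveler owes $190.40 (running OOP $449.40). Insurer: $720 − $190.40 = $529.60.
#3 ($190): 20% coinsurance on $190 = $38. Cost to traveler: $38. OOP to date $487.40. Plan pays $190 − $38 = $152.

$152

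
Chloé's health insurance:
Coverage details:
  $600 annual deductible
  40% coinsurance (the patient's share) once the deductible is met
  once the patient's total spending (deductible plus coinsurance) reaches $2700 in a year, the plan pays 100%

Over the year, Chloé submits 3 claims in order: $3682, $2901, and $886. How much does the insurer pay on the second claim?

#1 ($3682): $600 to deductible, leaving $3082; 40% of $3082 = $1232.80. Patient owes $1832.80 (running OOP $1832.80). Insurer: $3682 − $1832.80 = $1849.20.
#2 ($2901): deductible met; 40% of $2901 = $1160.40. Adding that to $1832.80 gives $2993.20, past the $2700 cap; patient pays only $2700 − $1832.80 = $867.20. Plan pays $2901 − $867.20 = $2033.80.

$2033.80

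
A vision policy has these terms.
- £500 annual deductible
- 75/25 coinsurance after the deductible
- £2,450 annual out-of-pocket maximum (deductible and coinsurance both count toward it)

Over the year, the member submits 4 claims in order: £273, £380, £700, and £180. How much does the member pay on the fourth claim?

Claim 1 — £273: entire amount goes to the deductible. Member owes £273 (running OOP £273).
Claim 2 — £380: £227 to deductible, leaving £153; 25% of £153 = £38.25. Member pays £265.25; OOP now £538.25.
Claim 3 — £700: 25% coinsurance on £700 = £175. Member owes £175 (running OOP £713.25).
Claim 4 — £180: 25% coinsurance on £180 = £45. Member owes £45 (running OOP £758.25).

£45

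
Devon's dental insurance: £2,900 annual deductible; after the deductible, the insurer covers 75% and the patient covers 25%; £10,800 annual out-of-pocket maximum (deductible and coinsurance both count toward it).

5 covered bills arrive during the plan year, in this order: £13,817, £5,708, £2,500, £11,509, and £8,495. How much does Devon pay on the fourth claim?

#1 (£13,817): deductible takes £2,900, £10,917 remains; 25% of £10,917 = £2,729.25. Patient owes £5,629.25 (running OOP £5,629.25).
#2 (£5,708): deductible met; 25% of £5,708 = £1,427. Patient pays £1,427; OOP now £7,056.25.
#3 (£2,500): deductible already satisfied, so patient's share is 25% × £2,500 = £625. Patient pays £625; OOP now £7,681.25.
#4 (£11,509): deductible met; 25% of £11,509 = £2,877.25. Cost to patient: £2,877.25. OOP to date £10,558.50.

£2,877.25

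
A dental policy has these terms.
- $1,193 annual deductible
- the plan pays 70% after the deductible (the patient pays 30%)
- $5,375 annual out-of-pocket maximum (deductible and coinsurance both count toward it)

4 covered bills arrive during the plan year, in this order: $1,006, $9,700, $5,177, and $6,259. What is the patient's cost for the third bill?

$1,328.10

Claim 1 — $1,006: all of it applies to the deductible. Patient pays $1,006; OOP now $1,006.
Claim 2 — $9,700: $187 to deductible, leaving $9,513; coinsurance $9,513 × 30% = $2,853.90. Cost to patient: $3,040.90. OOP to date $4,046.90.
Claim 3 — $5,177: deductible met; 30% of $5,177 = $1,553.10. OOP would hit $5,600 > $5,375, so the cap limits the patient to $5,375 − $4,046.90 = $1,328.10.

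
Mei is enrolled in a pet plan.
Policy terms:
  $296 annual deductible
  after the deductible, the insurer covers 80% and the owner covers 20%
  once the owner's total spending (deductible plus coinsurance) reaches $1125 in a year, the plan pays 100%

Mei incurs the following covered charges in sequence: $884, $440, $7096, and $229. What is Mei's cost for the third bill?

Bill 1, $884: deductible takes $296, $588 remains; coinsurance $588 × 20% = $117.60. Cost to owner: $413.60. OOP to date $413.60.
Bill 2, $440: deductible met; 20% of $440 = $88. Cost to owner: $88. OOP to date $501.60.
Bill 3, $7096: deductible already satisfied, so owner's share is 20% × $7096 = $1419.20. That would push OOP to $1920.80, over the $1125 cap, so owner pays $1125 − $501.60 = $623.40.

$623.40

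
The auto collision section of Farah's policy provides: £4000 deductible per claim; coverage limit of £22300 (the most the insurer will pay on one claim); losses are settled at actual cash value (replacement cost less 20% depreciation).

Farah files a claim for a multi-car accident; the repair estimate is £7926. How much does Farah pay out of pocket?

At 20% depreciation, ACV = £7926 − £1585.20 = £6340.80.
Subtract the deductible: £6340.80 − £4000 = £2340.80.
£2340.80 is within the £22300 limit, so the insurer pays £2340.80.
The driver bears the rest of the original loss: £7926 − £2340.80 = £5585.20.

£5585.20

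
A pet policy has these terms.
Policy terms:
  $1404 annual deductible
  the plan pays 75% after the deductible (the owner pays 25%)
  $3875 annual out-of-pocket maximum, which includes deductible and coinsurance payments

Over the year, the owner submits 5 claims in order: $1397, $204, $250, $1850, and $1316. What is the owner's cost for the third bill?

Claim 1 — $1397: entire amount goes to the deductible. Owner pays $1397; OOP now $1397.
Claim 2 — $204: deductible takes $7, $197 remains; 25% of $197 = $49.25. Owner owes $56.25 (running OOP $1453.25).
Claim 3 — $250: deductible already satisfied, so owner's share is 25% × $250 = $62.50. Owner pays $62.50; OOP now $1515.75.

$62.50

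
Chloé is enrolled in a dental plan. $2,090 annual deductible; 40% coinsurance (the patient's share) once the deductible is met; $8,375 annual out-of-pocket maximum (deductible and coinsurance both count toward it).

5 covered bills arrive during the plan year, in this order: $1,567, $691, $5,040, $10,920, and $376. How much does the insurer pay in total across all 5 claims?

Claim 1 ($1,567): all of it applies to the deductible. Patient owes $1,567 (running OOP $1,567). Insurer: $1,567 − $1,567 = $0.
Claim 2 ($691): $523 finishes the deductible; $168 goes to coinsurance; 40% of $168 = $67.20. Patient owes $590.20 (running OOP $2,157.20). Insurer: $691 − $590.20 = $100.80.
Claim 3 ($5,040): deductible met; 40% of $5,040 = $2,016. Cost to patient: $2,016. OOP to date $4,173.20. Plan pays $5,040 − $2,016 = $3,024.
Claim 4 ($10,920): 40% coinsurance on $10,920 = $4,368. Adding that to $4,173.20 gives $8,541.20, past the $8,375 cap; patient pays only $8,375 − $4,173.20 = $4,201.80. Insurer: $10,920 − $4,201.80 = $6,718.20.
Claim 5 ($376): 40% coinsurance on $376 = $150.40. That would push OOP to $8,525.40, over the $8,375 cap, so patient pays $8,375 − $8,375 = $0. Plan pays $376 − $0 = $376.
Insurer total = bills − patient's total = $18,594 − $8,375 = $10,219.

$10,219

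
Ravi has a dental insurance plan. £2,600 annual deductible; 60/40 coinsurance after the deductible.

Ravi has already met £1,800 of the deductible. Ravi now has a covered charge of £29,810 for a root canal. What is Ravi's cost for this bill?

£12,404

Deductible still to meet: £2,600 − £1,800 = £800.
The remaining £29,010 (= £29,810 − £800) moves to coinsurance.
Coinsurance: £29,010 × 40% = £11,604.
Patient responsibility: £800 + £11,604 = £12,404.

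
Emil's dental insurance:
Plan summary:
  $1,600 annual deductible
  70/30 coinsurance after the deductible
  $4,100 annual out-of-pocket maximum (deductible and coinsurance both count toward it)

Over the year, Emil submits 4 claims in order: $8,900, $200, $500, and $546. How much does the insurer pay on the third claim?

$350

Claim 1 ($8,900): deductible takes $1,600, $7,300 remains; 30% of $7,300 = $2,190. Cost to patient: $3,790. OOP to date $3,790. Plan pays $8,900 − $3,790 = $5,110.
Claim 2 ($200): deductible met; 30% of $200 = $60. Patient owes $60 (running OOP $3,850). Insurer: $200 − $60 = $140.
Claim 3 ($500): deductible met; 30% of $500 = $150. Patient owes $150 (running OOP $4,000). Plan pays $500 − $150 = $350.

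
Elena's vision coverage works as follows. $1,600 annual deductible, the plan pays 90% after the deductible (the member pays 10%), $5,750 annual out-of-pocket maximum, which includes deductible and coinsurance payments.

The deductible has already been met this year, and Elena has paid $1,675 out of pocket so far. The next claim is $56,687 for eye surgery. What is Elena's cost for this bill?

With the deductible met, the entire $56,687 is subject to coinsurance.
Coinsurance: $56,687 × 10% = $5,668.70.
Adding $5,668.70 to the $1,675 already spent would give $7,343.70, which exceeds the $5,750 cap; the member pays just $5,750 − $1,675 = $4,075.

$4,075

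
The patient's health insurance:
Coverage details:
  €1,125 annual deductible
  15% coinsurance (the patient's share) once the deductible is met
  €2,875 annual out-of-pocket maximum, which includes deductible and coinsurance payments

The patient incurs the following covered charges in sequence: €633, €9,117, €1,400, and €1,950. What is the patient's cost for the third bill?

Claim 1 — €633: fully absorbed by the deductible. Patient owes €633 (running OOP €633).
Claim 2 — €9,117: deductible takes €492, €8,625 remains; coinsurance €8,625 × 15% = €1,293.75. Patient owes €1,785.75 (running OOP €2,418.75).
Claim 3 — €1,400: deductible already satisfied, so patient's share is 15% × €1,400 = €210. Patient owes €210 (running OOP €2,628.75).

€210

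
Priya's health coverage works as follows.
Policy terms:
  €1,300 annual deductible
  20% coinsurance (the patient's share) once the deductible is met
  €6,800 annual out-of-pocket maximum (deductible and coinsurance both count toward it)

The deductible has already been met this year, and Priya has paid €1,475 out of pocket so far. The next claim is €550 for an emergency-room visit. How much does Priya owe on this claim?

With the deductible met, the entire €550 is subject to coinsurance.
Patient's 20% share of €550 is €110.
Year-to-date out-of-pocket becomes €1,475 + €110 = €1,585, still under the €6,800 maximum, so no cap applies.

€110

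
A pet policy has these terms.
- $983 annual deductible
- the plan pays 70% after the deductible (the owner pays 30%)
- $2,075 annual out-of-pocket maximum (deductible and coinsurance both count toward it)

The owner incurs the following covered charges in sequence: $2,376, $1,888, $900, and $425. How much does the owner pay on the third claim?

Claim 1 ($2,376): $983 to deductible, leaving $1,393; 30% of $1,393 = $417.90. Owner pays $1,400.90; OOP now $1,400.90.
Claim 2 ($1,888): 30% coinsurance on $1,888 = $566.40. Cost to owner: $566.40. OOP to date $1,967.30.
Claim 3 ($900): deductible already satisfied, so owner's share is 30% × $900 = $270. OOP would hit $2,237.30 > $2,075, so the cap limits the owner to $2,075 − $1,967.30 = $107.70.

$107.70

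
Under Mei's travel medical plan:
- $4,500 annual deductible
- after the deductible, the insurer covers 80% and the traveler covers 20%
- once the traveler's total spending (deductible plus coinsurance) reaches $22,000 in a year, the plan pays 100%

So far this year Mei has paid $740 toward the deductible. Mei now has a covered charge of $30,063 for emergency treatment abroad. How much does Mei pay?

$9,020.60

$740 of the $4,500 deductible is already met, leaving $3,760.
The remaining $26,303 (= $30,063 − $3,760) moves to coinsurance.
20% of $26,303 = $5,260.60 falls to the traveler.
So the traveler owes $3,760 + $5,260.60 = $9,020.60 before any cap.
Cumulative spending $740 + $9,020.60 = $9,760.60 stays under the $22,000 maximum.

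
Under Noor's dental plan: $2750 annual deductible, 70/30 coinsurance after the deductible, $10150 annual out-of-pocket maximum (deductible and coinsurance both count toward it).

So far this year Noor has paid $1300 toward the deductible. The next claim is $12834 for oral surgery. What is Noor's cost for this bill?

$4865.20

$1300 of the $2750 deductible is already met, leaving $1450.
After the $1450 deductible portion, $12834 − $1450 = $11384 is subject to coinsurance.
Coinsurance: $11384 × 30% = $3415.20.
That puts the patient's cost at $1450 + $3415.20 = $4865.20 before any cap.
Total out-of-pocket so far would be $1300 + $4865.20 = $6165.20, below the $10150 cap — no reduction.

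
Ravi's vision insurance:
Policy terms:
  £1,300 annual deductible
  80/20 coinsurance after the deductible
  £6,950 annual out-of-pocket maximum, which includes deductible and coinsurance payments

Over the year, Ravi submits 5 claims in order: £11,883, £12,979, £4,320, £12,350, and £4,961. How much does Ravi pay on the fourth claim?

Claim 1 (£11,883): £1,300 to deductible, leaving £10,583; member's 20% is £2,116.60. Cost to member: £3,416.60. OOP to date £3,416.60.
Claim 2 (£12,979): deductible already satisfied, so member's share is 20% × £12,979 = £2,595.80. Cost to member: £2,595.80. OOP to date £6,012.40.
Claim 3 (£4,320): 20% coinsurance on £4,320 = £864. Member pays £864; OOP now £6,876.40.
Claim 4 (£12,350): 20% coinsurance on £12,350 = £2,470. OOP would hit £9,346.40 > £6,950, so the cap limits the member to £6,950 − £6,876.40 = £73.60.

£73.60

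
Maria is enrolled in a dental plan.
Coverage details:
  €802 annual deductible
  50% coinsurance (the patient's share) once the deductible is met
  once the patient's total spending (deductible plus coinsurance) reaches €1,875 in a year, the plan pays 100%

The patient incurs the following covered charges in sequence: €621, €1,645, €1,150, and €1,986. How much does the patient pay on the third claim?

€341

Claim 1 — €621: all of it applies to the deductible. Cost to patient: €621. OOP to date €621.
Claim 2 — €1,645: €181 finishes the deductible; €1,464 goes to coinsurance; 50% of €1,464 = €732. Cost to patient: €913. OOP to date €1,534.
Claim 3 — €1,150: deductible already satisfied, so patient's share is 50% × €1,150 = €575. Adding that to €1,534 gives €2,109, past the €1,875 cap; patient pays only €1,875 − €1,534 = €341.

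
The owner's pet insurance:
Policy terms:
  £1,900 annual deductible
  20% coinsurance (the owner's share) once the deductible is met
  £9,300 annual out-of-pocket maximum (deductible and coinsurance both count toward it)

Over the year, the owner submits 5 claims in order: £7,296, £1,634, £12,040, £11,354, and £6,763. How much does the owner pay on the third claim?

Claim 1 (£7,296): £1,900 finishes the deductible; £5,396 goes to coinsurance; coinsurance £5,396 × 20% = £1,079.20. Owner owes £2,979.20 (running OOP £2,979.20).
Claim 2 (£1,634): deductible met; 20% of £1,634 = £326.80. Owner owes £326.80 (running OOP £3,306).
Claim 3 (£12,040): 20% coinsurance on £12,040 = £2,408. Owner owes £2,408 (running OOP £5,714).

£2,408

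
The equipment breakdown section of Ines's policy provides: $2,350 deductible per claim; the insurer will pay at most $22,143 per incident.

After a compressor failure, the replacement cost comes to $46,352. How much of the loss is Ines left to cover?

$24,209

Subtract the deductible: $46,352 − $2,350 = $44,002.
Since $44,002 > $22,143, the payout is capped at $22,143.
Out of pocket: $46,352 − $22,143 = $24,209.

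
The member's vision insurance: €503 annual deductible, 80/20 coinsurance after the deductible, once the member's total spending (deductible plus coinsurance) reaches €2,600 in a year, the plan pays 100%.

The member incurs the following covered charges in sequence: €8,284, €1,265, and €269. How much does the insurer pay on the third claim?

€215.20

Bill 1, €8,284: €503 finishes the deductible; €7,781 goes to coinsurance; member's 20% is €1,556.20. Cost to member: €2,059.20. OOP to date €2,059.20. Plan pays €8,284 − €2,059.20 = €6,224.80.
Bill 2, €1,265: 20% coinsurance on €1,265 = €253. Member owes €253 (running OOP €2,312.20). Insurer: €1,265 − €253 = €1,012.
Bill 3, €269: deductible met; 20% of €269 = €53.80. Cost to member: €53.80. OOP to date €2,366. Plan pays €269 − €53.80 = €215.20.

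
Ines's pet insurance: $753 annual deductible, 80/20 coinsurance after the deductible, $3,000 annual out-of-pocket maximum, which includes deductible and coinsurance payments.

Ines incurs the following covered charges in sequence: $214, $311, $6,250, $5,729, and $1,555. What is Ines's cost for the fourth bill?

$1,042.60

#1 ($214): entire amount goes to the deductible. Cost to owner: $214. OOP to date $214.
#2 ($311): fully absorbed by the deductible. Owner owes $311 (running OOP $525).
#3 ($6,250): deductible takes $228, $6,022 remains; coinsurance $6,022 × 20% = $1,204.40. Owner owes $1,432.40 (running OOP $1,957.40).
#4 ($5,729): deductible met; 20% of $5,729 = $1,145.80. Adding that to $1,957.40 gives $3,103.20, past the $3,000 cap; owner pays only $3,000 − $1,957.40 = $1,042.60.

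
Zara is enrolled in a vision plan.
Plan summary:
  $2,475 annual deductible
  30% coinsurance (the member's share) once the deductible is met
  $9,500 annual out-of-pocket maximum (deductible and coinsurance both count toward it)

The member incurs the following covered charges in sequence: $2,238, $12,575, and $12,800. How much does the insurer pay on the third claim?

$9,476.40

Bill 1, $2,238: all of it applies to the deductible. Member owes $2,238 (running OOP $2,238). Plan pays $2,238 − $2,238 = $0.
Bill 2, $12,575: deductible takes $237, $12,338 remains; coinsurance $12,338 × 30% = $3,701.40. Member pays $3,938.40; OOP now $6,176.40. Insurer: $12,575 − $3,938.40 = $8,636.60.
Bill 3, $12,800: deductible met; 30% of $12,800 = $3,840. OOP would hit $10,016.40 > $9,500, so the cap limits the member to $9,500 − $6,176.40 = $3,323.60. Plan pays $12,800 − $3,323.60 = $9,476.40.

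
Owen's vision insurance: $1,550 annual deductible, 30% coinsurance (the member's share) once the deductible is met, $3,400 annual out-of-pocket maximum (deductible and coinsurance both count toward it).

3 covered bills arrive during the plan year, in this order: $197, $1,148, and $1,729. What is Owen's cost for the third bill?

$662.20

Bill 1, $197: entire amount goes to the deductible. Cost to member: $197. OOP to date $197.
Bill 2, $1,148: fully absorbed by the deductible. Cost to member: $1,148. OOP to date $1,345.
Bill 3, $1,729: deductible takes $205, $1,524 remains; 30% of $1,524 = $457.20. Member owes $662.20 (running OOP $2,007.20).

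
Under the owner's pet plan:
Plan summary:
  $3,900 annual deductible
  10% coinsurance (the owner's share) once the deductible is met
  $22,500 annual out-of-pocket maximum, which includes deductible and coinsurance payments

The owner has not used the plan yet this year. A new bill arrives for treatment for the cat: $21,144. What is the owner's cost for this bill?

Nothing has been paid toward the $3,900 deductible, so the first $3,900 of this charge is applied there.
The remaining $17,244 (= $21,144 − $3,900) moves to coinsurance.
10% of $17,244 = $1,724.40 falls to the owner.
Owner responsibility before any cap: $3,900 + $1,724.40 = $5,624.40.
Cumulative spending $0 + $5,624.40 = $5,624.40 stays under the $22,500 maximum.

$5,624.40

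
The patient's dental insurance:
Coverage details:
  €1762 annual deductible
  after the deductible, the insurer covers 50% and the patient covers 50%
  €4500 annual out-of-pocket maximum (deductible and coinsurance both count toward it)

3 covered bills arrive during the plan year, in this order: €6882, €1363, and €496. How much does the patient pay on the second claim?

€178

Claim 1 — €6882: deductible takes €1762, €5120 remains; patient's 50% is €2560. Patient owes €4322 (running OOP €4322).
Claim 2 — €1363: deductible already satisfied, so patient's share is 50% × €1363 = €681.50. Adding that to €4322 gives €5003.50, past the €4500 cap; patient pays only €4500 − €4322 = €178.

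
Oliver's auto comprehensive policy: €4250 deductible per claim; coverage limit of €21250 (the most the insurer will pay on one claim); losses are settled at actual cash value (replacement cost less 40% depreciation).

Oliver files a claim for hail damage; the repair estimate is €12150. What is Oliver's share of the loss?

€9110

Actual cash value after 40% depreciation: €12150 × 60% = €7290.
After the deductible, €7290 − €4250 = €3040 remains.
€3040 ≤ €21250, so the limit doesn't bind; insurer pays €3040.
Policyholder's share is the uncovered remainder: €12150 − €3040 = €9110.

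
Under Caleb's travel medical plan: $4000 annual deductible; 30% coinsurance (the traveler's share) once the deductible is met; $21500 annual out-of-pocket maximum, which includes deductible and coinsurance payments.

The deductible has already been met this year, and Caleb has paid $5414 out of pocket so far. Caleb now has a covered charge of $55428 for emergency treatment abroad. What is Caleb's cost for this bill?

$16086

With the deductible met, the entire $55428 is subject to coinsurance.
Coinsurance: $55428 × 30% = $16628.40.
That would bring total out-of-pocket to $22042.40, past the $21500 cap. The traveler is capped at $21500 − $5414 = $16086 on this claim.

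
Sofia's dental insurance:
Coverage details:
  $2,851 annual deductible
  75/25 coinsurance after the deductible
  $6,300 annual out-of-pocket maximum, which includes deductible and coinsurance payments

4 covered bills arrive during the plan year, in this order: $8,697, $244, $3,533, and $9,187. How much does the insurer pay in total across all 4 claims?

$15,361

#1 ($8,697): $2,851 to deductible, leaving $5,846; coinsurance $5,846 × 25% = $1,461.50. Patient pays $4,312.50; OOP now $4,312.50. Insurer: $8,697 − $4,312.50 = $4,384.50.
#2 ($244): 25% coinsurance on $244 = $61. Cost to patient: $61. OOP to date $4,373.50. Insurer: $244 − $61 = $183.
#3 ($3,533): deductible already satisfied, so patient's share is 25% × $3,533 = $883.25. Cost to patient: $883.25. OOP to date $5,256.75. Plan pays $3,533 − $883.25 = $2,649.75.
#4 ($9,187): deductible already satisfied, so patient's share is 25% × $9,187 = $2,296.75. That would push OOP to $7,553.50, over the $6,300 cap, so patient pays $6,300 − $5,256.75 = $1,043.25. Plan pays $9,187 − $1,043.25 = $8,143.75.
Insurer total = bills − patient's total = $21,661 − $6,300 = $15,361.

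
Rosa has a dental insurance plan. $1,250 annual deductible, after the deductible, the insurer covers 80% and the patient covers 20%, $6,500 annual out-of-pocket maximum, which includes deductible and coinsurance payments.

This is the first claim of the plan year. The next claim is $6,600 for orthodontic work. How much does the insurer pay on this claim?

$4,280

Deductible not yet touched, so the first $1,250 of the bill goes to the deductible.
After the $1,250 deductible portion, $6,600 − $1,250 = $5,350 is subject to coinsurance.
20% of $5,350 = $1,070 falls to the patient.
Patient responsibility before any cap: $1,250 + $1,070 = $2,320.
Cumulative spending $0 + $2,320 = $2,320 stays under the $6,500 maximum.
The plan picks up $6,600 − $2,320 = $4,280.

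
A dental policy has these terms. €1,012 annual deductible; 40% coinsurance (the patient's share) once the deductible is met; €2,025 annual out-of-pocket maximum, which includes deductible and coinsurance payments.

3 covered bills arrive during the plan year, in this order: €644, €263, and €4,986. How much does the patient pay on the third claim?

Bill 1, €644: fully absorbed by the deductible. Patient pays €644; OOP now €644.
Bill 2, €263: fully absorbed by the deductible. Cost to patient: €263. OOP to date €907.
Bill 3, €4,986: €105 to deductible, leaving €4,881; coinsurance €4,881 × 40% = €1,952.40. Claim cost before the cap: €105 + €1,952.40 = €2,057.40. That would push OOP to €2,964.40, over the €2,025 cap, so patient pays €2,025 − €907 = €1,118.

€1,118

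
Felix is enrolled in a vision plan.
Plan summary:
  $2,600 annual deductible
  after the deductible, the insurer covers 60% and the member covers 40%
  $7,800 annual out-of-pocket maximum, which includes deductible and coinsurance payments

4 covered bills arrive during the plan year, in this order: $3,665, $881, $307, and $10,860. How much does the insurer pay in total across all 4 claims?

$7,913

Claim 1 ($3,665): deductible takes $2,600, $1,065 remains; member's 40% is $426. Cost to member: $3,026. OOP to date $3,026. Plan pays $3,665 − $3,026 = $639.
Claim 2 ($881): deductible already satisfied, so member's share is 40% × $881 = $352.40. Cost to member: $352.40. OOP to date $3,378.40. Insurer: $881 − $352.40 = $528.60.
Claim 3 ($307): deductible already satisfied, so member's share is 40% × $307 = $122.80. Cost to member: $122.80. OOP to date $3,501.20. Plan pays $307 − $122.80 = $184.20.
Claim 4 ($10,860): 40% coinsurance on $10,860 = $4,344. Adding that to $3,501.20 gives $7,845.20, past the $7,800 cap; member pays only $7,800 − $3,501.20 = $4,298.80. Insurer: $10,860 − $4,298.80 = $6,561.20.
Insurer total: $639 + $528.60 + $184.20 + $6,561.20 = $7,913.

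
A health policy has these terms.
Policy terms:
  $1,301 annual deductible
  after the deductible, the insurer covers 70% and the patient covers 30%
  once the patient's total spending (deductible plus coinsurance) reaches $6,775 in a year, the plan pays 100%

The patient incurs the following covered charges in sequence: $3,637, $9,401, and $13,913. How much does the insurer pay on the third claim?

$11,960.10

Bill 1, $3,637: $1,301 finishes the deductible; $2,336 goes to coinsurance; patient's 30% is $700.80. Patient pays $2,001.80; OOP now $2,001.80. Insurer: $3,637 − $2,001.80 = $1,635.20.
Bill 2, $9,401: deductible met; 30% of $9,401 = $2,820.30. Cost to patient: $2,820.30. OOP to date $4,822.10. Insurer: $9,401 − $2,820.30 = $6,580.70.
Bill 3, $13,913: deductible met; 30% of $13,913 = $4,173.90. Adding that to $4,822.10 gives $8,996, past the $6,775 cap; patient pays only $6,775 − $4,822.10 = $1,952.90. Plan pays $13,913 − $1,952.90 = $11,960.10.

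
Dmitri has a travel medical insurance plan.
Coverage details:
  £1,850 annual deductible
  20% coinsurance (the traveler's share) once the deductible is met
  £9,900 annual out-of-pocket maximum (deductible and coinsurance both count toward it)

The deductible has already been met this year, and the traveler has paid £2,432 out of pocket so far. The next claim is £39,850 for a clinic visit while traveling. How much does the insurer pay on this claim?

£32,382

The deductible is already satisfied, so the full bill goes to coinsurance.
20% of £39,850 = £7,970 falls to the traveler.
That would bring total out-of-pocket to £10,402, past the £9,900 cap. The traveler is capped at £9,900 − £2,432 = £7,468 on this claim.
The plan picks up £39,850 − £7,468 = £32,382.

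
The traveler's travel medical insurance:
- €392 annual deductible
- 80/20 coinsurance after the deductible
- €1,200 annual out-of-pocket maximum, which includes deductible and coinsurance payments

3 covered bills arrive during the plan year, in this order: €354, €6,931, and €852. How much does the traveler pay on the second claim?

Claim 1 (€354): fully absorbed by the deductible. Traveler owes €354 (running OOP €354).
Claim 2 (€6,931): €38 finishes the deductible; €6,893 goes to coinsurance; coinsurance €6,893 × 20% = €1,378.60. Together that's €38 + €1,378.60 = €1,416.60. Adding that to €354 gives €1,770.60, past the €1,200 cap; traveler pays only €1,200 − €354 = €846.

€846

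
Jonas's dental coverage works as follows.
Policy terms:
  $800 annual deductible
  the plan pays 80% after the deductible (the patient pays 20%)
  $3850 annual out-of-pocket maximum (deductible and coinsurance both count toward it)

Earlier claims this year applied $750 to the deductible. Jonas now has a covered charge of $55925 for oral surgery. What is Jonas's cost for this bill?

$3100

Deductible still to meet: $800 − $750 = $50.
The remaining $55875 (= $55925 − $50) moves to coinsurance.
Coinsurance: $55875 × 20% = $11175.
That puts the patient's cost at $50 + $11175 = $11225 before any cap.
Year-to-date out-of-pocket would reach $750 + $11225 = $11975, above the $3850 maximum, so the patient pays only $3850 − $750 = $3100.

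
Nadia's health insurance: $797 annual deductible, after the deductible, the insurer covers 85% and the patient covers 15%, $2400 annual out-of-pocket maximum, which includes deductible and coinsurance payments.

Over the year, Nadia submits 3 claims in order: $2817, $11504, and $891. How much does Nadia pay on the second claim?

Claim 1 ($2817): $797 to deductible, leaving $2020; coinsurance $2020 × 15% = $303. Patient pays $1100; OOP now $1100.
Claim 2 ($11504): deductible met; 15% of $11504 = $1725.60. That would push OOP to $2825.60, over the $2400 cap, so patient pays $2400 − $1100 = $1300.

$1300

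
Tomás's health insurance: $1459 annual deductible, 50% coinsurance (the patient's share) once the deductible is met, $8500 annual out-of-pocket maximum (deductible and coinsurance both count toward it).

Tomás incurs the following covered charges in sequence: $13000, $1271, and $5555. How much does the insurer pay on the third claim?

$4920

#1 ($13000): deductible takes $1459, $11541 remains; coinsurance $11541 × 50% = $5770.50. Patient pays $7229.50; OOP now $7229.50. Insurer: $13000 − $7229.50 = $5770.50.
#2 ($1271): 50% coinsurance on $1271 = $635.50. Patient pays $635.50; OOP now $7865. Plan pays $1271 − $635.50 = $635.50.
#3 ($5555): deductible met; 50% of $5555 = $2777.50. OOP would hit $10642.50 > $8500, so the cap limits the patient to $8500 − $7865 = $635. Plan pays $5555 − $635 = $4920.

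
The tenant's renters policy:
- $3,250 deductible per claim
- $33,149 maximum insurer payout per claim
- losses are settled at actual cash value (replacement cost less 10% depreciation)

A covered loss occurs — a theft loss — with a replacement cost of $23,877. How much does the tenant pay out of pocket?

$5,637.70

Actual cash value after 10% depreciation: $23,877 × 90% = $21,489.30.
After the deductible, $21,489.30 − $3,250 = $18,239.30 remains.
$18,239.30 is within the $33,149 limit, so the insurer pays $18,239.30.
The tenant bears the rest of the original loss: $23,877 − $18,239.30 = $5,637.70.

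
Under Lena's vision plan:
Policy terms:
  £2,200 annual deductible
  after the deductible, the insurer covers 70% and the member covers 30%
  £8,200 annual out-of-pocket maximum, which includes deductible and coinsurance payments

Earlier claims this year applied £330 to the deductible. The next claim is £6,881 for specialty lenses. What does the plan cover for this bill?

£3,507.70

Deductible still to meet: £2,200 − £330 = £1,870.
After the £1,870 deductible portion, £6,881 − £1,870 = £5,011 is subject to coinsurance.
Coinsurance: £5,011 × 30% = £1,503.30.
So the member owes £1,870 + £1,503.30 = £3,373.30 before any cap.
Year-to-date out-of-pocket becomes £330 + £3,373.30 = £3,703.30, still under the £8,200 maximum, so no cap applies.
The plan picks up £6,881 − £3,373.30 = £3,507.70.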